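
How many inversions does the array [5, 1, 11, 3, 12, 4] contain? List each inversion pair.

Finding inversions in [5, 1, 11, 3, 12, 4]:

(0, 1): arr[0]=5 > arr[1]=1
(0, 3): arr[0]=5 > arr[3]=3
(0, 5): arr[0]=5 > arr[5]=4
(2, 3): arr[2]=11 > arr[3]=3
(2, 5): arr[2]=11 > arr[5]=4
(4, 5): arr[4]=12 > arr[5]=4

Total inversions: 6

The array has 6 inversion(s): (0,1), (0,3), (0,5), (2,3), (2,5), (4,5). Each pair (i,j) satisfies i < j and arr[i] > arr[j].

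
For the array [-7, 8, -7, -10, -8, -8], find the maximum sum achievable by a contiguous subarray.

Using Kadane's algorithm on [-7, 8, -7, -10, -8, -8]:

Scanning through the array:
Position 1 (value 8): max_ending_here = 8, max_so_far = 8
Position 2 (value -7): max_ending_here = 1, max_so_far = 8
Position 3 (value -10): max_ending_here = -9, max_so_far = 8
Position 4 (value -8): max_ending_here = -8, max_so_far = 8
Position 5 (value -8): max_ending_here = -8, max_so_far = 8

Maximum subarray: [8]
Maximum sum: 8

The maximum subarray is [8] with sum 8. This subarray runs from index 1 to index 1.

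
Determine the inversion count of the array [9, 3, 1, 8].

Finding inversions in [9, 3, 1, 8]:

(0, 1): arr[0]=9 > arr[1]=3
(0, 2): arr[0]=9 > arr[2]=1
(0, 3): arr[0]=9 > arr[3]=8
(1, 2): arr[1]=3 > arr[2]=1

Total inversions: 4

The array has 4 inversion(s): (0,1), (0,2), (0,3), (1,2). Each pair (i,j) satisfies i < j and arr[i] > arr[j].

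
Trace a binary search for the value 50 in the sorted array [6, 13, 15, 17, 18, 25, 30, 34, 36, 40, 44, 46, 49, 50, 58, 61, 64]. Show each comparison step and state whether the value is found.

Binary search for 50 in [6, 13, 15, 17, 18, 25, 30, 34, 36, 40, 44, 46, 49, 50, 58, 61, 64]:

lo=0, hi=16, mid=8, arr[mid]=36 -> 36 < 50, search right half
lo=9, hi=16, mid=12, arr[mid]=49 -> 49 < 50, search right half
lo=13, hi=16, mid=14, arr[mid]=58 -> 58 > 50, search left half
lo=13, hi=13, mid=13, arr[mid]=50 -> Found target at index 13!

Binary search finds 50 at index 13 after 4 comparisons. The search repeatedly halves the search space by comparing with the middle element.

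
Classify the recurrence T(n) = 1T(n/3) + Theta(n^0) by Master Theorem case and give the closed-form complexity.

Master Theorem for T(n) = 1T(n/3) + O(n^0):

a = 1, b = 3, c = 0
log_b(a) = log_3(1) = 0.0000

Case 2: c = 0 = log_3(1) = 0.0000
T(n) = O(n^0 log n) = O(log n)

For T(n) = 1T(n/3) + O(n^0): log_3(1) = 0.0000. This is Case 2 of the Master Theorem (c = log_b(a), equal work at all levels), giving O(log n).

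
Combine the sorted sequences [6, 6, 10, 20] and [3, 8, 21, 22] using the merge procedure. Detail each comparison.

Merging process:

Compare 6 vs 3: take 3 from right. Merged: [3]
Compare 6 vs 8: take 6 from left. Merged: [3, 6]
Compare 6 vs 8: take 6 from left. Merged: [3, 6, 6]
Compare 10 vs 8: take 8 from right. Merged: [3, 6, 6, 8]
Compare 10 vs 21: take 10 from left. Merged: [3, 6, 6, 8, 10]
Compare 20 vs 21: take 20 from left. Merged: [3, 6, 6, 8, 10, 20]
Append remaining from right: [21, 22]. Merged: [3, 6, 6, 8, 10, 20, 21, 22]

Final merged array: [3, 6, 6, 8, 10, 20, 21, 22]
Total comparisons: 6

The merged array is [3, 6, 6, 8, 10, 20, 21, 22], requiring 6 comparisons. The merge step runs in O(n) time where n is the total number of elements.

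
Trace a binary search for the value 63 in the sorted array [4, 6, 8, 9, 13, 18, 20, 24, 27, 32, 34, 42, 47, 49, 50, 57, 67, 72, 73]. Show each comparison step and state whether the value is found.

Binary search for 63 in [4, 6, 8, 9, 13, 18, 20, 24, 27, 32, 34, 42, 47, 49, 50, 57, 67, 72, 73]:

lo=0, hi=18, mid=9, arr[mid]=32 -> 32 < 63, search right half
lo=10, hi=18, mid=14, arr[mid]=50 -> 50 < 63, search right half
lo=15, hi=18, mid=16, arr[mid]=67 -> 67 > 63, search left half
lo=15, hi=15, mid=15, arr[mid]=57 -> 57 < 63, search right half
lo=16 > hi=15, target 63 not found

Binary search determines that 63 is not in the array after 4 comparisons. The search space was exhausted without finding the target.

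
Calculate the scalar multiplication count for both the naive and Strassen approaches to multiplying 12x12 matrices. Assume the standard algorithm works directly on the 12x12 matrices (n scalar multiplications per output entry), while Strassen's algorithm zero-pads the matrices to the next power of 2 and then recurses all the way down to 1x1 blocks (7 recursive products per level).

Matrix multiplication for 12x12 matrices:

Strassen's algorithm requires power-of-2 dimensions. Pad 12x12 to 16x16 (next power of 2).

Standard algorithm: 12^3 = 1728 multiplications
Strassen's algorithm: 7^(log2(16)) = 7^4 = 2401 multiplications
Difference: 1728 - 2401 = -673 (Strassen uses MORE here due to padding overhead — for small or just-over-power-of-2 n, padding can outweigh the per-level savings)

Standard: 1728 multiplications (12^3). Strassen: 2401 multiplications (7^4, after padding to 16x16). Strassen reduces 8 recursive multiplications to 7 at each level.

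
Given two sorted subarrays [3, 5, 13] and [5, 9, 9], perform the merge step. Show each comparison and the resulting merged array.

Merging process:

Compare 3 vs 5: take 3 from left. Merged: [3]
Compare 5 vs 5: take 5 from left. Merged: [3, 5]
Compare 13 vs 5: take 5 from right. Merged: [3, 5, 5]
Compare 13 vs 9: take 9 from right. Merged: [3, 5, 5, 9]
Compare 13 vs 9: take 9 from right. Merged: [3, 5, 5, 9, 9]
Append remaining from left: [13]. Merged: [3, 5, 5, 9, 9, 13]

Final merged array: [3, 5, 5, 9, 9, 13]
Total comparisons: 5

The merged array is [3, 5, 5, 9, 9, 13], requiring 5 comparisons. The merge step runs in O(n) time where n is the total number of elements.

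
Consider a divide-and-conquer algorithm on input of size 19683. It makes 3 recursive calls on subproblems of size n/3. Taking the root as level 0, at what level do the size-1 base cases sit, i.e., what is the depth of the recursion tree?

For divide and conquer with division factor 3:

Problem sizes at each level:
Level 0: 19683
Level 1: 6561
Level 2: 2187
Level 3: 729
Level 4: 243
Level 5: 81
Level 6: 27
Level 7: 9
Level 8: 3
Level 9: 1

The root is level 0 and the size-1 base case is level 9 (the tree spans levels 0 through 9, i.e. 10 levels counting the root), so the depth is the number of divisions: log_3(19683) = 9

The recursion tree depth is log_3(19683) = 9. At each level, the problem size is divided by 3, so it takes 9 divisions to reduce to a base case of size 1. The algorithm makes 3 recursive calls at each level.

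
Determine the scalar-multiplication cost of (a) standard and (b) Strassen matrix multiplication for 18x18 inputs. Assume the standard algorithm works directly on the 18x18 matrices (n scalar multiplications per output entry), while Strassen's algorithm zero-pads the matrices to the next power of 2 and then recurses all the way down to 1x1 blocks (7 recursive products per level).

Matrix multiplication for 18x18 matrices:

Strassen's algorithm requires power-of-2 dimensions. Pad 18x18 to 32x32 (next power of 2).

Standard algorithm: 18^3 = 5832 multiplications
Strassen's algorithm: 7^(log2(32)) = 7^5 = 16807 multiplications
Difference: 5832 - 16807 = -10975 (Strassen uses MORE here due to padding overhead — for small or just-over-power-of-2 n, padding can outweigh the per-level savings)

Standard: 5832 multiplications (18^3). Strassen: 16807 multiplications (7^5, after padding to 32x32). Strassen reduces 8 recursive multiplications to 7 at each level.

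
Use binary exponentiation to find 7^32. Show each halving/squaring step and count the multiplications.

Computing 7^32 by squaring (build up from 7^1; each line after the first costs one multiplication):

7^1 = 7
7^2 = (7^1)^2 = 7^2 = 49
7^4 = (7^2)^2 = 49^2 = 2401
7^8 = (7^4)^2 = 2401^2 = 5764801
7^16 = (7^8)^2 = 5764801^2 = 33232930569601
7^32 = (7^16)^2 = 33232930569601^2 = 1104427674243920646305299201

Result: 1104427674243920646305299201
Multiplications needed: 5 (5 lines after 7^1)

7^32 = 1104427674243920646305299201. Using exponentiation by squaring, this requires 5 multiplications. The key idea: if the exponent is even, square the half-power; if odd, multiply by the base once.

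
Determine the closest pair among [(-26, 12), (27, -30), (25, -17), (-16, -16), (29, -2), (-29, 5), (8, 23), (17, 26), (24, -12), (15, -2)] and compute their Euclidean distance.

Computing all pairwise distances among 10 points:

d((-26, 12), (27, -30)) = 67.624
d((-26, 12), (25, -17)) = 58.6686
d((-26, 12), (-16, -16)) = 29.7321
d((-26, 12), (29, -2)) = 56.7539
d((-26, 12), (-29, 5)) = 7.6158
d((-26, 12), (8, 23)) = 35.7351
d((-26, 12), (17, 26)) = 45.2217
d((-26, 12), (24, -12)) = 55.4617
d((-26, 12), (15, -2)) = 43.3244
d((27, -30), (25, -17)) = 13.1529
d((27, -30), (-16, -16)) = 45.2217
d((27, -30), (29, -2)) = 28.0713
d((27, -30), (-29, 5)) = 66.0379
d((27, -30), (8, 23)) = 56.3028
d((27, -30), (17, 26)) = 56.8859
d((27, -30), (24, -12)) = 18.2483
d((27, -30), (15, -2)) = 30.4631
d((25, -17), (-16, -16)) = 41.0122
d((25, -17), (29, -2)) = 15.5242
d((25, -17), (-29, 5)) = 58.3095
d((25, -17), (8, 23)) = 43.4626
d((25, -17), (17, 26)) = 43.7379
d((25, -17), (24, -12)) = 5.099 <-- minimum
d((25, -17), (15, -2)) = 18.0278
d((-16, -16), (29, -2)) = 47.1275
d((-16, -16), (-29, 5)) = 24.6982
d((-16, -16), (8, 23)) = 45.793
d((-16, -16), (17, 26)) = 53.4135
d((-16, -16), (24, -12)) = 40.1995
d((-16, -16), (15, -2)) = 34.0147
d((29, -2), (-29, 5)) = 58.4209
d((29, -2), (8, 23)) = 32.6497
d((29, -2), (17, 26)) = 30.4631
d((29, -2), (24, -12)) = 11.1803
d((29, -2), (15, -2)) = 14.0
d((-29, 5), (8, 23)) = 41.1461
d((-29, 5), (17, 26)) = 50.5668
d((-29, 5), (24, -12)) = 55.6597
d((-29, 5), (15, -2)) = 44.5533
d((8, 23), (17, 26)) = 9.4868
d((8, 23), (24, -12)) = 38.4838
d((8, 23), (15, -2)) = 25.9615
d((17, 26), (24, -12)) = 38.6394
d((17, 26), (15, -2)) = 28.0713
d((24, -12), (15, -2)) = 13.4536

Closest pair: (25, -17) and (24, -12) with distance 5.099

The closest pair is (25, -17) and (24, -12) with Euclidean distance 5.099. For 10 points, brute-force pairwise comparison is shown above. For large n, the divide-and-conquer algorithm (sort by x, recurse on halves, check the dividing strip) achieves O(n log n).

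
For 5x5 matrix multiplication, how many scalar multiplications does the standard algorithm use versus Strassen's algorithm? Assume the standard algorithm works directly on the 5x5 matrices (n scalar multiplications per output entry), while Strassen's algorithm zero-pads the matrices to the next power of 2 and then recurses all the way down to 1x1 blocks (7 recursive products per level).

Matrix multiplication for 5x5 matrices:

Strassen's algorithm requires power-of-2 dimensions. Pad 5x5 to 8x8 (next power of 2).

Standard algorithm: 5^3 = 125 multiplications
Strassen's algorithm: 7^(log2(8)) = 7^3 = 343 multiplications
Difference: 125 - 343 = -218 (Strassen uses MORE here due to padding overhead — for small or just-over-power-of-2 n, padding can outweigh the per-level savings)

Standard: 125 multiplications (5^3). Strassen: 343 multiplications (7^3, after padding to 8x8). Strassen reduces 8 recursive multiplications to 7 at each level.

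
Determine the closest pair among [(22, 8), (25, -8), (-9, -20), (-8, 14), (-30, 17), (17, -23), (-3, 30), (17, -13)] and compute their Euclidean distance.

Computing all pairwise distances among 8 points:

d((22, 8), (25, -8)) = 16.2788
d((22, 8), (-9, -20)) = 41.7732
d((22, 8), (-8, 14)) = 30.5941
d((22, 8), (-30, 17)) = 52.7731
d((22, 8), (17, -23)) = 31.4006
d((22, 8), (-3, 30)) = 33.3017
d((22, 8), (17, -13)) = 21.587
d((25, -8), (-9, -20)) = 36.0555
d((25, -8), (-8, 14)) = 39.6611
d((25, -8), (-30, 17)) = 60.4152
d((25, -8), (17, -23)) = 17.0
d((25, -8), (-3, 30)) = 47.2017
d((25, -8), (17, -13)) = 9.434 <-- minimum
d((-9, -20), (-8, 14)) = 34.0147
d((-9, -20), (-30, 17)) = 42.5441
d((-9, -20), (17, -23)) = 26.1725
d((-9, -20), (-3, 30)) = 50.3587
d((-9, -20), (17, -13)) = 26.9258
d((-8, 14), (-30, 17)) = 22.2036
d((-8, 14), (17, -23)) = 44.6542
d((-8, 14), (-3, 30)) = 16.7631
d((-8, 14), (17, -13)) = 36.7967
d((-30, 17), (17, -23)) = 61.7171
d((-30, 17), (-3, 30)) = 29.9666
d((-30, 17), (17, -13)) = 55.7584
d((17, -23), (-3, 30)) = 56.648
d((17, -23), (17, -13)) = 10.0
d((-3, 30), (17, -13)) = 47.4236

Closest pair: (25, -8) and (17, -13) with distance 9.434

The closest pair is (25, -8) and (17, -13) with Euclidean distance 9.434. For 8 points, brute-force pairwise comparison is shown above. For large n, the divide-and-conquer algorithm (sort by x, recurse on halves, check the dividing strip) achieves O(n log n).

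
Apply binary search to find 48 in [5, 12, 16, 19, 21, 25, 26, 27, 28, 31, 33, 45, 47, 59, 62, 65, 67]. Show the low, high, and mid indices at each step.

Binary search for 48 in [5, 12, 16, 19, 21, 25, 26, 27, 28, 31, 33, 45, 47, 59, 62, 65, 67]:

lo=0, hi=16, mid=8, arr[mid]=28 -> 28 < 48, search right half
lo=9, hi=16, mid=12, arr[mid]=47 -> 47 < 48, search right half
lo=13, hi=16, mid=14, arr[mid]=62 -> 62 > 48, search left half
lo=13, hi=13, mid=13, arr[mid]=59 -> 59 > 48, search left half
lo=13 > hi=12, target 48 not found

Binary search determines that 48 is not in the array after 4 comparisons. The search space was exhausted without finding the target.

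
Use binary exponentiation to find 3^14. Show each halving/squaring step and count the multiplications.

Computing 3^14 by squaring (build up from 3^1; each line after the first costs one multiplication):

3^1 = 3
3^2 = (3^1)^2 = 3^2 = 9
3^3 = 3 * 3^2 = 3 * 9 = 27
3^6 = (3^3)^2 = 27^2 = 729
3^7 = 3 * 3^6 = 3 * 729 = 2187
3^14 = (3^7)^2 = 2187^2 = 4782969

Result: 4782969
Multiplications needed: 5 (5 lines after 3^1)

3^14 = 4782969. Using exponentiation by squaring, this requires 5 multiplications. The key idea: if the exponent is even, square the half-power; if odd, multiply by the base once.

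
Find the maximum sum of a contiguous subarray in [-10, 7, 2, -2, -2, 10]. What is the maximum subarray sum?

Using Kadane's algorithm on [-10, 7, 2, -2, -2, 10]:

Scanning through the array:
Position 1 (value 7): max_ending_here = 7, max_so_far = 7
Position 2 (value 2): max_ending_here = 9, max_so_far = 9
Position 3 (value -2): max_ending_here = 7, max_so_far = 9
Position 4 (value -2): max_ending_here = 5, max_so_far = 9
Position 5 (value 10): max_ending_here = 15, max_so_far = 15

Maximum subarray: [7, 2, -2, -2, 10]
Maximum sum: 15

The maximum subarray is [7, 2, -2, -2, 10] with sum 15. This subarray runs from index 1 to index 5.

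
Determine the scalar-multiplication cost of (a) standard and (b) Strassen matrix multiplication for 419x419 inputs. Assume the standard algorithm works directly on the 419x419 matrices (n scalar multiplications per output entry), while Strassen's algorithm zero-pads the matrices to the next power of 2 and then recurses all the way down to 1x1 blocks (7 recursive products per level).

Matrix multiplication for 419x419 matrices:

Strassen's algorithm requires power-of-2 dimensions. Pad 419x419 to 512x512 (next power of 2).

Standard algorithm: 419^3 = 73560059 multiplications
Strassen's algorithm: 7^(log2(512)) = 7^9 = 40353607 multiplications
Savings: 73560059 - 40353607 = 33206452 multiplications

Standard: 73560059 multiplications (419^3). Strassen: 40353607 multiplications (7^9, after padding to 512x512). Strassen reduces 8 recursive multiplications to 7 at each level.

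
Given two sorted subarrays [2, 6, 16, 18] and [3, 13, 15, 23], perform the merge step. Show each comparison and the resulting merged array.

Merging process:

Compare 2 vs 3: take 2 from left. Merged: [2]
Compare 6 vs 3: take 3 from right. Merged: [2, 3]
Compare 6 vs 13: take 6 from left. Merged: [2, 3, 6]
Compare 16 vs 13: take 13 from right. Merged: [2, 3, 6, 13]
Compare 16 vs 15: take 15 from right. Merged: [2, 3, 6, 13, 15]
Compare 16 vs 23: take 16 from left. Merged: [2, 3, 6, 13, 15, 16]
Compare 18 vs 23: take 18 from left. Merged: [2, 3, 6, 13, 15, 16, 18]
Append remaining from right: [23]. Merged: [2, 3, 6, 13, 15, 16, 18, 23]

Final merged array: [2, 3, 6, 13, 15, 16, 18, 23]
Total comparisons: 7

The merged array is [2, 3, 6, 13, 15, 16, 18, 23], requiring 7 comparisons. The merge step runs in O(n) time where n is the total number of elements.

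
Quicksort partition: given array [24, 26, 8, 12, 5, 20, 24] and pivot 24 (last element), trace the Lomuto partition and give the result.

Lomuto partition with pivot = 24:

Initial array: [24, 26, 8, 12, 5, 20, 24]

arr[0]=24 <= 24: swap with position 0, array becomes [24, 26, 8, 12, 5, 20, 24]
arr[1]=26 > 24: no swap
arr[2]=8 <= 24: swap with position 1, array becomes [24, 8, 26, 12, 5, 20, 24]
arr[3]=12 <= 24: swap with position 2, array becomes [24, 8, 12, 26, 5, 20, 24]
arr[4]=5 <= 24: swap with position 3, array becomes [24, 8, 12, 5, 26, 20, 24]
arr[5]=20 <= 24: swap with position 4, array becomes [24, 8, 12, 5, 20, 26, 24]

Place pivot at position 5: [24, 8, 12, 5, 20, 24, 26]
Pivot position: 5

After partitioning with pivot 24, the array becomes [24, 8, 12, 5, 20, 24, 26]. The pivot is placed at index 5. All elements to the left of the pivot are <= 24, and all elements to the right are > 24.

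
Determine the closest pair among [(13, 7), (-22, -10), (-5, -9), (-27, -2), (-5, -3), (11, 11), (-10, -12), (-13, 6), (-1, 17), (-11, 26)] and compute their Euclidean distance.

Computing all pairwise distances among 10 points:

d((13, 7), (-22, -10)) = 38.9102
d((13, 7), (-5, -9)) = 24.0832
d((13, 7), (-27, -2)) = 41.0
d((13, 7), (-5, -3)) = 20.5913
d((13, 7), (11, 11)) = 4.4721 <-- minimum
d((13, 7), (-10, -12)) = 29.8329
d((13, 7), (-13, 6)) = 26.0192
d((13, 7), (-1, 17)) = 17.2047
d((13, 7), (-11, 26)) = 30.6105
d((-22, -10), (-5, -9)) = 17.0294
d((-22, -10), (-27, -2)) = 9.434
d((-22, -10), (-5, -3)) = 18.3848
d((-22, -10), (11, 11)) = 39.1152
d((-22, -10), (-10, -12)) = 12.1655
d((-22, -10), (-13, 6)) = 18.3576
d((-22, -10), (-1, 17)) = 34.2053
d((-22, -10), (-11, 26)) = 37.6431
d((-5, -9), (-27, -2)) = 23.0868
d((-5, -9), (-5, -3)) = 6.0
d((-5, -9), (11, 11)) = 25.6125
d((-5, -9), (-10, -12)) = 5.831
d((-5, -9), (-13, 6)) = 17.0
d((-5, -9), (-1, 17)) = 26.3059
d((-5, -9), (-11, 26)) = 35.5106
d((-27, -2), (-5, -3)) = 22.0227
d((-27, -2), (11, 11)) = 40.1622
d((-27, -2), (-10, -12)) = 19.7231
d((-27, -2), (-13, 6)) = 16.1245
d((-27, -2), (-1, 17)) = 32.2025
d((-27, -2), (-11, 26)) = 32.249
d((-5, -3), (11, 11)) = 21.2603
d((-5, -3), (-10, -12)) = 10.2956
d((-5, -3), (-13, 6)) = 12.0416
d((-5, -3), (-1, 17)) = 20.3961
d((-5, -3), (-11, 26)) = 29.6142
d((11, 11), (-10, -12)) = 31.1448
d((11, 11), (-13, 6)) = 24.5153
d((11, 11), (-1, 17)) = 13.4164
d((11, 11), (-11, 26)) = 26.6271
d((-10, -12), (-13, 6)) = 18.2483
d((-10, -12), (-1, 17)) = 30.3645
d((-10, -12), (-11, 26)) = 38.0132
d((-13, 6), (-1, 17)) = 16.2788
d((-13, 6), (-11, 26)) = 20.0998
d((-1, 17), (-11, 26)) = 13.4536

Closest pair: (13, 7) and (11, 11) with distance 4.4721

The closest pair is (13, 7) and (11, 11) with Euclidean distance 4.4721. For 10 points, brute-force pairwise comparison is shown above. For large n, the divide-and-conquer algorithm (sort by x, recurse on halves, check the dividing strip) achieves O(n log n).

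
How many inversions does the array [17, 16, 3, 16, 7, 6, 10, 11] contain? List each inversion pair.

Finding inversions in [17, 16, 3, 16, 7, 6, 10, 11]:

(0, 1): arr[0]=17 > arr[1]=16
(0, 2): arr[0]=17 > arr[2]=3
(0, 3): arr[0]=17 > arr[3]=16
(0, 4): arr[0]=17 > arr[4]=7
(0, 5): arr[0]=17 > arr[5]=6
(0, 6): arr[0]=17 > arr[6]=10
(0, 7): arr[0]=17 > arr[7]=11
(1, 2): arr[1]=16 > arr[2]=3
(1, 4): arr[1]=16 > arr[4]=7
(1, 5): arr[1]=16 > arr[5]=6
(1, 6): arr[1]=16 > arr[6]=10
(1, 7): arr[1]=16 > arr[7]=11
(3, 4): arr[3]=16 > arr[4]=7
(3, 5): arr[3]=16 > arr[5]=6
(3, 6): arr[3]=16 > arr[6]=10
(3, 7): arr[3]=16 > arr[7]=11
(4, 5): arr[4]=7 > arr[5]=6

Total inversions: 17

The array has 17 inversion(s): (0,1), (0,2), (0,3), (0,4), (0,5), (0,6), (0,7), (1,2), (1,4), (1,5), (1,6), (1,7), (3,4), (3,5), (3,6), (3,7), (4,5). Each pair (i,j) satisfies i < j and arr[i] > arr[j].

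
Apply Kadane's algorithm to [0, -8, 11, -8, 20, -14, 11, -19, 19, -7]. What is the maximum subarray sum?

Using Kadane's algorithm on [0, -8, 11, -8, 20, -14, 11, -19, 19, -7]:

Scanning through the array:
Position 1 (value -8): max_ending_here = -8, max_so_far = 0
Position 2 (value 11): max_ending_here = 11, max_so_far = 11
Position 3 (value -8): max_ending_here = 3, max_so_far = 11
Position 4 (value 20): max_ending_here = 23, max_so_far = 23
Position 5 (value -14): max_ending_here = 9, max_so_far = 23
Position 6 (value 11): max_ending_here = 20, max_so_far = 23
Position 7 (value -19): max_ending_here = 1, max_so_far = 23
Position 8 (value 19): max_ending_here = 20, max_so_far = 23
Position 9 (value -7): max_ending_here = 13, max_so_far = 23

Maximum subarray: [11, -8, 20]
Maximum sum: 23

The maximum subarray is [11, -8, 20] with sum 23. This subarray runs from index 2 to index 4.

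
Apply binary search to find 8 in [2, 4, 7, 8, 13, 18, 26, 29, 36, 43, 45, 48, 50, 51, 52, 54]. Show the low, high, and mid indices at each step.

Binary search for 8 in [2, 4, 7, 8, 13, 18, 26, 29, 36, 43, 45, 48, 50, 51, 52, 54]:

lo=0, hi=15, mid=7, arr[mid]=29 -> 29 > 8, search left half
lo=0, hi=6, mid=3, arr[mid]=8 -> Found target at index 3!

Binary search finds 8 at index 3 after 2 comparisons. The search repeatedly halves the search space by comparing with the middle element.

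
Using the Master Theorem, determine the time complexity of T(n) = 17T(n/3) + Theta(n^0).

Master Theorem for T(n) = 17T(n/3) + O(n^0):

a = 17, b = 3, c = 0
log_b(a) = log_3(17) = 2.5789

Case 1: c = 0 < log_3(17) = 2.5789
T(n) = O(n^(log_3 17))

For T(n) = 17T(n/3) + O(n^0): log_3(17) = 2.5789. This is Case 1 of the Master Theorem (c < log_b(a), work dominated by leaves), giving O(n^(log_3 17)).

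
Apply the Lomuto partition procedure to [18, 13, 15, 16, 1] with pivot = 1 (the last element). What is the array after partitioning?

Lomuto partition with pivot = 1:

Initial array: [18, 13, 15, 16, 1]

arr[0]=18 > 1: no swap
arr[1]=13 > 1: no swap
arr[2]=15 > 1: no swap
arr[3]=16 > 1: no swap

Place pivot at position 0: [1, 13, 15, 16, 18]
Pivot position: 0

After partitioning with pivot 1, the array becomes [1, 13, 15, 16, 18]. The pivot is placed at index 0. All elements to the left of the pivot are <= 1, and all elements to the right are > 1.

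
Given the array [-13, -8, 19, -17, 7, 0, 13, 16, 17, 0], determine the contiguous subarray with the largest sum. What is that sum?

Using Kadane's algorithm on [-13, -8, 19, -17, 7, 0, 13, 16, 17, 0]:

Scanning through the array:
Position 1 (value -8): max_ending_here = -8, max_so_far = -8
Position 2 (value 19): max_ending_here = 19, max_so_far = 19
Position 3 (value -17): max_ending_here = 2, max_so_far = 19
Position 4 (value 7): max_ending_here = 9, max_so_far = 19
Position 5 (value 0): max_ending_here = 9, max_so_far = 19
Position 6 (value 13): max_ending_here = 22, max_so_far = 22
Position 7 (value 16): max_ending_here = 38, max_so_far = 38
Position 8 (value 17): max_ending_here = 55, max_so_far = 55
Position 9 (value 0): max_ending_here = 55, max_so_far = 55

Maximum subarray: [19, -17, 7, 0, 13, 16, 17]
Maximum sum: 55

The maximum subarray is [19, -17, 7, 0, 13, 16, 17] with sum 55. This subarray runs from index 2 to index 8.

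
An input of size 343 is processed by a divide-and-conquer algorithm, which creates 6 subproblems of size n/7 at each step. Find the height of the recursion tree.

For divide and conquer with division factor 7:

Problem sizes at each level:
Level 0: 343
Level 1: 49
Level 2: 7
Level 3: 1

The root is level 0 and the size-1 base case is level 3 (the tree spans levels 0 through 3, i.e. 4 levels counting the root), so the depth is the number of divisions: log_7(343) = 3

The recursion tree depth is log_7(343) = 3. At each level, the problem size is divided by 7, so it takes 3 divisions to reduce to a base case of size 1. The algorithm makes 6 recursive calls at each level.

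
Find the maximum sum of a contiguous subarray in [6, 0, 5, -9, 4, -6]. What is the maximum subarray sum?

Using Kadane's algorithm on [6, 0, 5, -9, 4, -6]:

Scanning through the array:
Position 1 (value 0): max_ending_here = 6, max_so_far = 6
Position 2 (value 5): max_ending_here = 11, max_so_far = 11
Position 3 (value -9): max_ending_here = 2, max_so_far = 11
Position 4 (value 4): max_ending_here = 6, max_so_far = 11
Position 5 (value -6): max_ending_here = 0, max_so_far = 11

Maximum subarray: [6, 0, 5]
Maximum sum: 11

The maximum subarray is [6, 0, 5] with sum 11. This subarray runs from index 0 to index 2.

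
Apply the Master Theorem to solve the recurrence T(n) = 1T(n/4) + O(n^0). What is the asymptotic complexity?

Master Theorem for T(n) = 1T(n/4) + O(n^0):

a = 1, b = 4, c = 0
log_b(a) = log_4(1) = 0.0000

Case 2: c = 0 = log_4(1) = 0.0000
T(n) = O(n^0 log n) = O(log n)

For T(n) = 1T(n/4) + O(n^0): log_4(1) = 0.0000. This is Case 2 of the Master Theorem (c = log_b(a), equal work at all levels), giving O(log n).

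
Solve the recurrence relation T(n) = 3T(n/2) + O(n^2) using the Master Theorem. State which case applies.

Master Theorem for T(n) = 3T(n/2) + O(n^2):

a = 3, b = 2, c = 2
log_b(a) = log_2(3) = 1.5850

Case 3: c = 2 > log_2(3) = 1.5850
T(n) = O(n^2) = O(n^2)

For T(n) = 3T(n/2) + O(n^2): log_2(3) = 1.5850. This is Case 3 of the Master Theorem (c > log_b(a), work dominated by root), giving O(n^2).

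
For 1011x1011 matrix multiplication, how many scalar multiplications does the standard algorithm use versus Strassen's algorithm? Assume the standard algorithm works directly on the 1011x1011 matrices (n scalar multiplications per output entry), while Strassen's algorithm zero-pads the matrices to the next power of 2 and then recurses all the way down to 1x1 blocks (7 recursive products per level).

Matrix multiplication for 1011x1011 matrices:

Strassen's algorithm requires power-of-2 dimensions. Pad 1011x1011 to 1024x1024 (next power of 2).

Standard algorithm: 1011^3 = 1033364331 multiplications
Strassen's algorithm: 7^(log2(1024)) = 7^10 = 282475249 multiplications
Savings: 1033364331 - 282475249 = 750889082 multiplications

Standard: 1033364331 multiplications (1011^3). Strassen: 282475249 multiplications (7^10, after padding to 1024x1024). Strassen reduces 8 recursive multiplications to 7 at each level.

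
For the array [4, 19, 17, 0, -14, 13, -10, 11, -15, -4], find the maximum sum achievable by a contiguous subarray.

Using Kadane's algorithm on [4, 19, 17, 0, -14, 13, -10, 11, -15, -4]:

Scanning through the array:
Position 1 (value 19): max_ending_here = 23, max_so_far = 23
Position 2 (value 17): max_ending_here = 40, max_so_far = 40
Position 3 (value 0): max_ending_here = 40, max_so_far = 40
Position 4 (value -14): max_ending_here = 26, max_so_far = 40
Position 5 (value 13): max_ending_here = 39, max_so_far = 40
Position 6 (value -10): max_ending_here = 29, max_so_far = 40
Position 7 (value 11): max_ending_here = 40, max_so_far = 40
Position 8 (value -15): max_ending_here = 25, max_so_far = 40
Position 9 (value -4): max_ending_here = 21, max_so_far = 40

Maximum subarray: [4, 19, 17]
Maximum sum: 40

The maximum subarray is [4, 19, 17] with sum 40. This subarray runs from index 0 to index 2.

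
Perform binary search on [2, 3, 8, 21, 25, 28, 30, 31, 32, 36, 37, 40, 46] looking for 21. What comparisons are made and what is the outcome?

Binary search for 21 in [2, 3, 8, 21, 25, 28, 30, 31, 32, 36, 37, 40, 46]:

lo=0, hi=12, mid=6, arr[mid]=30 -> 30 > 21, search left half
lo=0, hi=5, mid=2, arr[mid]=8 -> 8 < 21, search right half
lo=3, hi=5, mid=4, arr[mid]=25 -> 25 > 21, search left half
lo=3, hi=3, mid=3, arr[mid]=21 -> Found target at index 3!

Binary search finds 21 at index 3 after 4 comparisons. The search repeatedly halves the search space by comparing with the middle element.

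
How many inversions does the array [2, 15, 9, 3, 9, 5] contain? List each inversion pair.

Finding inversions in [2, 15, 9, 3, 9, 5]:

(1, 2): arr[1]=15 > arr[2]=9
(1, 3): arr[1]=15 > arr[3]=3
(1, 4): arr[1]=15 > arr[4]=9
(1, 5): arr[1]=15 > arr[5]=5
(2, 3): arr[2]=9 > arr[3]=3
(2, 5): arr[2]=9 > arr[5]=5
(4, 5): arr[4]=9 > arr[5]=5

Total inversions: 7

The array has 7 inversion(s): (1,2), (1,3), (1,4), (1,5), (2,3), (2,5), (4,5). Each pair (i,j) satisfies i < j and arr[i] > arr[j].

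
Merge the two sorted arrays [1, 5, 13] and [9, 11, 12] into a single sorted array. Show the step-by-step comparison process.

Merging process:

Compare 1 vs 9: take 1 from left. Merged: [1]
Compare 5 vs 9: take 5 from left. Merged: [1, 5]
Compare 13 vs 9: take 9 from right. Merged: [1, 5, 9]
Compare 13 vs 11: take 11 from right. Merged: [1, 5, 9, 11]
Compare 13 vs 12: take 12 from right. Merged: [1, 5, 9, 11, 12]
Append remaining from left: [13]. Merged: [1, 5, 9, 11, 12, 13]

Final merged array: [1, 5, 9, 11, 12, 13]
Total comparisons: 5

The merged array is [1, 5, 9, 11, 12, 13], requiring 5 comparisons. The merge step runs in O(n) time where n is the total number of elements.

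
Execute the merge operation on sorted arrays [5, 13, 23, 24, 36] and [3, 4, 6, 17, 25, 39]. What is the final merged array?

Merging process:

Compare 5 vs 3: take 3 from right. Merged: [3]
Compare 5 vs 4: take 4 from right. Merged: [3, 4]
Compare 5 vs 6: take 5 from left. Merged: [3, 4, 5]
Compare 13 vs 6: take 6 from right. Merged: [3, 4, 5, 6]
Compare 13 vs 17: take 13 from left. Merged: [3, 4, 5, 6, 13]
Compare 23 vs 17: take 17 from right. Merged: [3, 4, 5, 6, 13, 17]
Compare 23 vs 25: take 23 from left. Merged: [3, 4, 5, 6, 13, 17, 23]
Compare 24 vs 25: take 24 from left. Merged: [3, 4, 5, 6, 13, 17, 23, 24]
Compare 36 vs 25: take 25 from right. Merged: [3, 4, 5, 6, 13, 17, 23, 24, 25]
Compare 36 vs 39: take 36 from left. Merged: [3, 4, 5, 6, 13, 17, 23, 24, 25, 36]
Append remaining from right: [39]. Merged: [3, 4, 5, 6, 13, 17, 23, 24, 25, 36, 39]

Final merged array: [3, 4, 5, 6, 13, 17, 23, 24, 25, 36, 39]
Total comparisons: 10

The merged array is [3, 4, 5, 6, 13, 17, 23, 24, 25, 36, 39], requiring 10 comparisons. The merge step runs in O(n) time where n is the total number of elements.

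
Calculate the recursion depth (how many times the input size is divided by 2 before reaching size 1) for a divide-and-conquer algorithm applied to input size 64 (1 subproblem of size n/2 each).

For divide and conquer with division factor 2:

Problem sizes at each level:
Level 0: 64
Level 1: 32
Level 2: 16
Level 3: 8
Level 4: 4
Level 5: 2
Level 6: 1

The root is level 0 and the size-1 base case is level 6 (the tree spans levels 0 through 6, i.e. 7 levels counting the root), so the depth is the number of divisions: log_2(64) = 6

The recursion tree depth is log_2(64) = 6. At each level, the problem size is divided by 2, so it takes 6 divisions to reduce to a base case of size 1. The algorithm makes 1 recursive call at each level.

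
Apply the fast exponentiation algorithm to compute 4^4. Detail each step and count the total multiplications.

Computing 4^4 by squaring (build up from 4^1; each line after the first costs one multiplication):

4^1 = 4
4^2 = (4^1)^2 = 4^2 = 16
4^4 = (4^2)^2 = 16^2 = 256

Result: 256
Multiplications needed: 2 (2 lines after 4^1)

4^4 = 256. Using exponentiation by squaring, this requires 2 multiplications. The key idea: if the exponent is even, square the half-power; if odd, multiply by the base once.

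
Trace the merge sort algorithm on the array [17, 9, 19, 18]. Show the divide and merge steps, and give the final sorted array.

Merge sort trace:

Split: [17, 9, 19, 18] -> [17, 9] and [19, 18]
  Split: [17, 9] -> [17] and [9]
  Merge: [17] + [9] -> [9, 17]
  Split: [19, 18] -> [19] and [18]
  Merge: [19] + [18] -> [18, 19]
Merge: [9, 17] + [18, 19] -> [9, 17, 18, 19]

Final sorted array: [9, 17, 18, 19]

The merge sort proceeds by recursively splitting the array and merging sorted halves.
After all merges, the sorted array is [9, 17, 18, 19].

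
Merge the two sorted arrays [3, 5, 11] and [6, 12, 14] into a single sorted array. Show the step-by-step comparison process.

Merging process:

Compare 3 vs 6: take 3 from left. Merged: [3]
Compare 5 vs 6: take 5 from left. Merged: [3, 5]
Compare 11 vs 6: take 6 from right. Merged: [3, 5, 6]
Compare 11 vs 12: take 11 from left. Merged: [3, 5, 6, 11]
Append remaining from right: [12, 14]. Merged: [3, 5, 6, 11, 12, 14]

Final merged array: [3, 5, 6, 11, 12, 14]
Total comparisons: 4

The merged array is [3, 5, 6, 11, 12, 14], requiring 4 comparisons. The merge step runs in O(n) time where n is the total number of elements.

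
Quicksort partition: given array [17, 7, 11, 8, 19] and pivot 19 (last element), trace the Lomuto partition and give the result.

Lomuto partition with pivot = 19:

Initial array: [17, 7, 11, 8, 19]

arr[0]=17 <= 19: swap with position 0, array becomes [17, 7, 11, 8, 19]
arr[1]=7 <= 19: swap with position 1, array becomes [17, 7, 11, 8, 19]
arr[2]=11 <= 19: swap with position 2, array becomes [17, 7, 11, 8, 19]
arr[3]=8 <= 19: swap with position 3, array becomes [17, 7, 11, 8, 19]

Place pivot at position 4: [17, 7, 11, 8, 19]
Pivot position: 4

After partitioning with pivot 19, the array becomes [17, 7, 11, 8, 19]. The pivot is placed at index 4. All elements to the left of the pivot are <= 19, and all elements to the right are > 19.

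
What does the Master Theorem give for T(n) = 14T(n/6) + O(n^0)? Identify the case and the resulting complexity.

Master Theorem for T(n) = 14T(n/6) + O(n^0):

a = 14, b = 6, c = 0
log_b(a) = log_6(14) = 1.4729

Case 1: c = 0 < log_6(14) = 1.4729
T(n) = O(n^(log_6 14))

For T(n) = 14T(n/6) + O(n^0): log_6(14) = 1.4729. This is Case 1 of the Master Theorem (c < log_b(a), work dominated by leaves), giving O(n^(log_6 14)).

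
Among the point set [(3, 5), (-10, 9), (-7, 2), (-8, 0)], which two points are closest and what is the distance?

Computing all pairwise distances among 4 points:

d((3, 5), (-10, 9)) = 13.6015
d((3, 5), (-7, 2)) = 10.4403
d((3, 5), (-8, 0)) = 12.083
d((-10, 9), (-7, 2)) = 7.6158
d((-10, 9), (-8, 0)) = 9.2195
d((-7, 2), (-8, 0)) = 2.2361 <-- minimum

Closest pair: (-7, 2) and (-8, 0) with distance 2.2361

The closest pair is (-7, 2) and (-8, 0) with Euclidean distance 2.2361. For 4 points, brute-force pairwise comparison is shown above. For large n, the divide-and-conquer algorithm (sort by x, recurse on halves, check the dividing strip) achieves O(n log n).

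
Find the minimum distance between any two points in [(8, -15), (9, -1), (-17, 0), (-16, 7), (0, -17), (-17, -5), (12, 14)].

Computing all pairwise distances among 7 points:

d((8, -15), (9, -1)) = 14.0357
d((8, -15), (-17, 0)) = 29.1548
d((8, -15), (-16, 7)) = 32.5576
d((8, -15), (0, -17)) = 8.2462
d((8, -15), (-17, -5)) = 26.9258
d((8, -15), (12, 14)) = 29.2746
d((9, -1), (-17, 0)) = 26.0192
d((9, -1), (-16, 7)) = 26.2488
d((9, -1), (0, -17)) = 18.3576
d((9, -1), (-17, -5)) = 26.3059
d((9, -1), (12, 14)) = 15.2971
d((-17, 0), (-16, 7)) = 7.0711
d((-17, 0), (0, -17)) = 24.0416
d((-17, 0), (-17, -5)) = 5.0 <-- minimum
d((-17, 0), (12, 14)) = 32.2025
d((-16, 7), (0, -17)) = 28.8444
d((-16, 7), (-17, -5)) = 12.0416
d((-16, 7), (12, 14)) = 28.8617
d((0, -17), (-17, -5)) = 20.8087
d((0, -17), (12, 14)) = 33.2415
d((-17, -5), (12, 14)) = 34.6699

Closest pair: (-17, 0) and (-17, -5) with distance 5.0

The closest pair is (-17, 0) and (-17, -5) with Euclidean distance 5.0. For 7 points, brute-force pairwise comparison is shown above. For large n, the divide-and-conquer algorithm (sort by x, recurse on halves, check the dividing strip) achieves O(n log n).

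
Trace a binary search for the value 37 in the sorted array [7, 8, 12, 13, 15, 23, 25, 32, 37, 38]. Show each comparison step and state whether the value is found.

Binary search for 37 in [7, 8, 12, 13, 15, 23, 25, 32, 37, 38]:

lo=0, hi=9, mid=4, arr[mid]=15 -> 15 < 37, search right half
lo=5, hi=9, mid=7, arr[mid]=32 -> 32 < 37, search right half
lo=8, hi=9, mid=8, arr[mid]=37 -> Found target at index 8!

Binary search finds 37 at index 8 after 3 comparisons. The search repeatedly halves the search space by comparing with the middle element.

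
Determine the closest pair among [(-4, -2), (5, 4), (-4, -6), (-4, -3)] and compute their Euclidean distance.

Computing all pairwise distances among 4 points:

d((-4, -2), (5, 4)) = 10.8167
d((-4, -2), (-4, -6)) = 4.0
d((-4, -2), (-4, -3)) = 1.0 <-- minimum
d((5, 4), (-4, -6)) = 13.4536
d((5, 4), (-4, -3)) = 11.4018
d((-4, -6), (-4, -3)) = 3.0

Closest pair: (-4, -2) and (-4, -3) with distance 1.0

The closest pair is (-4, -2) and (-4, -3) with Euclidean distance 1.0. For 4 points, brute-force pairwise comparison is shown above. For large n, the divide-and-conquer algorithm (sort by x, recurse on halves, check the dividing strip) achieves O(n log n).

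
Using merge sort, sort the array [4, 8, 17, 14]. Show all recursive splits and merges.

Merge sort trace:

Split: [4, 8, 17, 14] -> [4, 8] and [17, 14]
  Split: [4, 8] -> [4] and [8]
  Merge: [4] + [8] -> [4, 8]
  Split: [17, 14] -> [17] and [14]
  Merge: [17] + [14] -> [14, 17]
Merge: [4, 8] + [14, 17] -> [4, 8, 14, 17]

Final sorted array: [4, 8, 14, 17]

The merge sort proceeds by recursively splitting the array and merging sorted halves.
After all merges, the sorted array is [4, 8, 14, 17].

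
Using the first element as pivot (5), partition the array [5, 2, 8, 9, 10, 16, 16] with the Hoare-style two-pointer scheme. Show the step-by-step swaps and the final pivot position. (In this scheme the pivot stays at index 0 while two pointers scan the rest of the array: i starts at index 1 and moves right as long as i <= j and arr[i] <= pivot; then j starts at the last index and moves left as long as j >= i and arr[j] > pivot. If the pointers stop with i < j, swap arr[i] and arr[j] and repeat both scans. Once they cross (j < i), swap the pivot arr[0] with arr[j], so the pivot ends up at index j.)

Hoare-style two-pointer partition with pivot = 5:

Initial array: [5, 2, 8, 9, 10, 16, 16]

Pointers start at i = 1, j = 6.
i ends at 2, j ends at 1: the pointers have crossed (j < i), so scanning stops.

Swap pivot arr[0] with arr[1] to place pivot at position 1: [2, 5, 8, 9, 10, 16, 16]
Pivot position: 1

After partitioning with pivot 5, the array becomes [2, 5, 8, 9, 10, 16, 16]. The pivot is placed at index 1. All elements to the left of the pivot are <= 5, and all elements to the right are > 5.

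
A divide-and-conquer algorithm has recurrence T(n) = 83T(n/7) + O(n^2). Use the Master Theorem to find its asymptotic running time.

Master Theorem for T(n) = 83T(n/7) + O(n^2):

a = 83, b = 7, c = 2
log_b(a) = log_7(83) = 2.2708

Case 1: c = 2 < log_7(83) = 2.2708
T(n) = O(n^(log_7 83))

For T(n) = 83T(n/7) + O(n^2): log_7(83) = 2.2708. This is Case 1 of the Master Theorem (c < log_b(a), work dominated by leaves), giving O(n^(log_7 83)).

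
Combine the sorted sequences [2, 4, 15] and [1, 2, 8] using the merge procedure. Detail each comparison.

Merging process:

Compare 2 vs 1: take 1 from right. Merged: [1]
Compare 2 vs 2: take 2 from left. Merged: [1, 2]
Compare 4 vs 2: take 2 from right. Merged: [1, 2, 2]
Compare 4 vs 8: take 4 from left. Merged: [1, 2, 2, 4]
Compare 15 vs 8: take 8 from right. Merged: [1, 2, 2, 4, 8]
Append remaining from left: [15]. Merged: [1, 2, 2, 4, 8, 15]

Final merged array: [1, 2, 2, 4, 8, 15]
Total comparisons: 5

The merged array is [1, 2, 2, 4, 8, 15], requiring 5 comparisons. The merge step runs in O(n) time where n is the total number of elements.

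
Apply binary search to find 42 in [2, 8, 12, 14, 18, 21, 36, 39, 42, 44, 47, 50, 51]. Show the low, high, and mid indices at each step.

Binary search for 42 in [2, 8, 12, 14, 18, 21, 36, 39, 42, 44, 47, 50, 51]:

lo=0, hi=12, mid=6, arr[mid]=36 -> 36 < 42, search right half
lo=7, hi=12, mid=9, arr[mid]=44 -> 44 > 42, search left half
lo=7, hi=8, mid=7, arr[mid]=39 -> 39 < 42, search right half
lo=8, hi=8, mid=8, arr[mid]=42 -> Found target at index 8!

Binary search finds 42 at index 8 after 4 comparisons. The search repeatedly halves the search space by comparing with the middle element.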